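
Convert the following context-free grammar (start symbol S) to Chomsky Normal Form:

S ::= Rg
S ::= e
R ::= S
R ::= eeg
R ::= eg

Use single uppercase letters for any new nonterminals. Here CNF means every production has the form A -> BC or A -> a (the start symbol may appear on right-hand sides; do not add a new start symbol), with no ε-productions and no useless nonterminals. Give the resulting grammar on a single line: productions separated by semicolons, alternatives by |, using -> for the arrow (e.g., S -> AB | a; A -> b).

No ε-productions.
After unit-elimination: S -> e | Rg; R -> e | Rg | eg | eeg.
TERM: introduce B -> e, A -> g and substitute in every rule of length ≥2.
BIN: R -> BBA becomes R -> BC, C -> BA.

S -> e | RA; A -> g; B -> e; C -> BA; R -> e | BA | BC | RA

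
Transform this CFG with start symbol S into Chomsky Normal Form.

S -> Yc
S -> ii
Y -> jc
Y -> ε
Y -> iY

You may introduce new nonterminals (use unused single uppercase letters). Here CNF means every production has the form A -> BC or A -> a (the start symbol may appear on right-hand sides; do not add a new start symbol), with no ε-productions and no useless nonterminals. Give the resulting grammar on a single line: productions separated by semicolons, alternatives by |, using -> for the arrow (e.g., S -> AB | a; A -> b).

Nullable: {Y}; after ε-elimination: S -> c | Yc | ii; Y -> i | iY | jc.
No unit productions to eliminate.
TERM: introduce A -> c, B -> i, C -> j and substitute in every rule of length ≥2.

S -> c | BB | YA; A -> c; B -> i; C -> j; Y -> i | BY | CA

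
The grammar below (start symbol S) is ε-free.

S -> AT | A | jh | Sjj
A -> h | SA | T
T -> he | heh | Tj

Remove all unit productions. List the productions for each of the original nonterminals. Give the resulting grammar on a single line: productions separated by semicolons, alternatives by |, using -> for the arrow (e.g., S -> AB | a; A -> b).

S -> h | AT | SA | Tj | he | jh | Sjj | heh; A -> h | SA | Tj | he | heh; T -> Tj | he | heh

Unit productions: A->T, S->A.
Unit pairs (A ⇒* B via units): (A,T), (S,A), (S,T).
S: inherits non-unit rules of {A, S, T} → AT | SA | Sjj | Tj | h | he | heh | jh.
A: inherits non-unit rules of {A, T} → SA | Tj | h | he | heh.
T: inherits non-unit rules of {T} → Tj | he | heh.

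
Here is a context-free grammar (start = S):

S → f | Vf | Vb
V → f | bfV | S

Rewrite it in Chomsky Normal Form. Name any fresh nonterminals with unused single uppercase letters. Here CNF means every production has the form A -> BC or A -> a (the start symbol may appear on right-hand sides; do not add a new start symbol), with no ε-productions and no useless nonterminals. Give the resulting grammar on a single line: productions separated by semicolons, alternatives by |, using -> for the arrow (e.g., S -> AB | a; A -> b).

S -> f | VA | VB; A -> b; B -> f; C -> BV; V -> f | AC | VA | VB

No ε-productions.
After unit-elimination: S -> f | Vb | Vf; V -> f | Vb | Vf | bfV.
TERM: introduce A -> b, B -> f and substitute in every rule of length ≥2.
BIN: V -> ABV becomes V -> AC, C -> BV.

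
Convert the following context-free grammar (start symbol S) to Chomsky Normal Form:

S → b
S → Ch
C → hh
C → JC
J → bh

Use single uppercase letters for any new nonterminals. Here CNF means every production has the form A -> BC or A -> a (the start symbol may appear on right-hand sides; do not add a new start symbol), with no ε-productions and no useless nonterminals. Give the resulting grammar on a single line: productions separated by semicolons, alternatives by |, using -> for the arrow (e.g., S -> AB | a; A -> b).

S -> b | CA; A -> h; B -> b; C -> AA | JC; J -> BA

No ε-productions.
No unit productions to eliminate.
TERM: introduce B -> b, A -> h and substitute in every rule of length ≥2.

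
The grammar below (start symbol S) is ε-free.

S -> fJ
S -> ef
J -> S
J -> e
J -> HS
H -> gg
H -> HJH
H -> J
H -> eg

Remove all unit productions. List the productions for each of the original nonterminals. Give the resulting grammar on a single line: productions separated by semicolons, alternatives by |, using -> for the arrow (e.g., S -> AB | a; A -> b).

S -> ef | fJ; H -> e | HS | ef | eg | fJ | gg | HJH; J -> e | HS | ef | fJ

Unit productions: H->J, J->S.
Unit pairs (A ⇒* B via units): (H,J), (H,S), (J,S).
S: inherits non-unit rules of {S} → ef | fJ.
H: inherits non-unit rules of {H, J, S} → HJH | HS | e | ef | eg | fJ | gg.
J: inherits non-unit rules of {J, S} → HS | e | ef | fJ.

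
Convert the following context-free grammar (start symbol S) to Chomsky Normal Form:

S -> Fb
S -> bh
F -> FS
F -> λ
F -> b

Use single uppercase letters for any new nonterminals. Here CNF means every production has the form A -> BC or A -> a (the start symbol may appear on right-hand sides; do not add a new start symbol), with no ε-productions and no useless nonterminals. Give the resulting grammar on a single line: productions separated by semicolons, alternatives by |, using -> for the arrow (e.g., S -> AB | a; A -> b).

S -> b | AB | FA; A -> b; B -> h; F -> b | AB | FA | FS

Nullable: {F}; after ε-elimination: S -> b | Fb | bh; F -> S | b | FS.
After unit-elimination: S -> b | Fb | bh; F -> b | FS | Fb | bh.
TERM: introduce A -> b, B -> h and substitute in every rule of length ≥2.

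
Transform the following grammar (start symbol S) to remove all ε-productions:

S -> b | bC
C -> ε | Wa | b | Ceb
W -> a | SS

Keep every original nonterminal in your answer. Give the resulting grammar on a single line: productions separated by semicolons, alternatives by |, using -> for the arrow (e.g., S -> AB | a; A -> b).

S -> b | bC; C -> b | Wa | eb | Ceb; W -> a | SS

Nullable set: {C}.
S -> bC: C nullable, giving b | bC.
Drop C -> ε.
C -> Ceb: C nullable, giving Ceb | eb.
Unchanged (no nullable symbols): S -> b; C -> Wa; C -> b; W -> SS; W -> a.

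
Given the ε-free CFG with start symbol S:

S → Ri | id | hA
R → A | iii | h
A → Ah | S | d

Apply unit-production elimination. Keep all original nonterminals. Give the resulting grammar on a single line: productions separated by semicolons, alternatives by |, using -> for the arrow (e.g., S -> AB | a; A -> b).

Unit productions: A->S, R->A.
Unit pairs (A ⇒* B via units): (A,S), (R,A), (R,S).
S: inherits non-unit rules of {S} → Ri | hA | id.
A: inherits non-unit rules of {A, S} → Ah | Ri | d | hA | id.
R: inherits non-unit rules of {A, R, S} → Ah | Ri | d | h | hA | id | iii.

S -> Ri | hA | id; A -> d | Ah | Ri | hA | id; R -> d | h | Ah | Ri | hA | id | iii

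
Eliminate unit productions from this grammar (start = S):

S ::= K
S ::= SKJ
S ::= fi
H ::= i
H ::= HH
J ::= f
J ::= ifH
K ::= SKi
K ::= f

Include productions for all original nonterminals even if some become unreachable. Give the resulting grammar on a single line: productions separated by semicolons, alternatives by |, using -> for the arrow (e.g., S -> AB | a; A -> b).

S -> f | fi | SKJ | SKi; H -> i | HH; J -> f | ifH; K -> f | SKi

Unit productions: S->K.
Unit pairs (A ⇒* B via units): (S,K).
S: inherits non-unit rules of {K, S} → SKJ | SKi | f | fi.
H: inherits non-unit rules of {H} → HH | i.
J: inherits non-unit rules of {J} → f | ifH.
K: inherits non-unit rules of {K} → SKi | f.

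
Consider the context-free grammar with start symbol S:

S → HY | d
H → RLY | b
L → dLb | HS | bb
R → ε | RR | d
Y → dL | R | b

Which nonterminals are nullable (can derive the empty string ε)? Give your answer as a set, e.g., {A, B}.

{R, Y}

Directly nullable (have an ε-rule): {R}.
Y is nullable via Y -> R (every symbol on the right is already known nullable).
Not nullable: H, L, S — each has a terminal in every rule's right-hand side or depends on a non-nullable symbol.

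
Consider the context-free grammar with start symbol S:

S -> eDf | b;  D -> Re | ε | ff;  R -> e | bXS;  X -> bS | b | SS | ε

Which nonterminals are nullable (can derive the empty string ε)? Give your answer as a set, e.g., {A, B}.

Directly nullable (have an ε-rule): {D, X}.
Not nullable: R, S — each has a terminal in every rule's right-hand side or depends on a non-nullable symbol.

{D, X}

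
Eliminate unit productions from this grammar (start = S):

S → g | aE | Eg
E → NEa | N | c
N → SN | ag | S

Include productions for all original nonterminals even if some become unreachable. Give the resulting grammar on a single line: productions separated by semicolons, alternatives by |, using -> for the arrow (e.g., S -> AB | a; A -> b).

Unit productions: E->N, N->S.
Unit pairs (A ⇒* B via units): (E,N), (E,S), (N,S).
S: inherits non-unit rules of {S} → Eg | aE | g.
E: inherits non-unit rules of {E, N, S} → Eg | NEa | SN | aE | ag | c | g.
N: inherits non-unit rules of {N, S} → Eg | SN | aE | ag | g.

S -> g | Eg | aE; E -> c | g | Eg | SN | aE | ag | NEa; N -> g | Eg | SN | aE | ag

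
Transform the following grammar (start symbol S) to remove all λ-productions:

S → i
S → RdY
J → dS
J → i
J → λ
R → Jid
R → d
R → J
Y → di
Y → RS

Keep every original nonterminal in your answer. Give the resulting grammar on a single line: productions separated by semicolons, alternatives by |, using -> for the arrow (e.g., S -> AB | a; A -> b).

S -> i | dY | RdY; J -> i | dS; R -> J | d | id | Jid; Y -> S | RS | di

Nullable set: {J, R}.
S -> RdY: R nullable, giving RdY | dY.
Drop J -> λ.
R -> J: J nullable, giving J.
R -> Jid: J nullable, giving Jid | id.
Y -> RS: R nullable, giving RS | S.
Unchanged (no nullable symbols): S -> i; J -> dS; J -> i; R -> d; Y -> di.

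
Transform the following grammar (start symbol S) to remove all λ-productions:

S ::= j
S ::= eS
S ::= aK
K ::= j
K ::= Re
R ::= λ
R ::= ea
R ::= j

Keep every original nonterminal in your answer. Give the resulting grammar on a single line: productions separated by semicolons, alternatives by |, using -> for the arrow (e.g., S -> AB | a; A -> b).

S -> j | aK | eS; K -> e | j | Re; R -> j | ea

Nullable set: {R}.
K -> Re: R nullable, giving Re | e.
Drop R -> λ.
Unchanged (no nullable symbols): S -> aK; S -> eS; S -> j; K -> j; R -> ea; R -> j.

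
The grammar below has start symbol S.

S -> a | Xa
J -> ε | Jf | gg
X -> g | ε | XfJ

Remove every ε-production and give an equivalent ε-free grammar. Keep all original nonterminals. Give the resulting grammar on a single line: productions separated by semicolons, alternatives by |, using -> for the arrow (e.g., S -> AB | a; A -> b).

S -> a | Xa; J -> f | Jf | gg; X -> f | g | Xf | fJ | XfJ

Nullable set: {J, X}.
S -> Xa: X nullable, giving Xa | a.
Drop J -> ε.
J -> Jf: J nullable, giving Jf | f.
Drop X -> ε.
X -> XfJ: X, J nullable, giving Xf | XfJ | f | fJ.
Unchanged (no nullable symbols): S -> a; J -> gg; X -> g.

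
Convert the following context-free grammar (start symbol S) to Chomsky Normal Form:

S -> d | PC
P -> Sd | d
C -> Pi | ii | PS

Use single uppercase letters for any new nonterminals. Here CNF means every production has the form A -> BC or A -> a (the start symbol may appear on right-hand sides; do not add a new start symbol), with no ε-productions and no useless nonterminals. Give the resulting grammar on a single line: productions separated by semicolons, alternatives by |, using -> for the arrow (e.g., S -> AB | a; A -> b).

No ε-productions.
No unit productions to eliminate.
TERM: introduce B -> d, A -> i and substitute in every rule of length ≥2.

S -> d | PC; A -> i; B -> d; C -> AA | PA | PS; P -> d | SB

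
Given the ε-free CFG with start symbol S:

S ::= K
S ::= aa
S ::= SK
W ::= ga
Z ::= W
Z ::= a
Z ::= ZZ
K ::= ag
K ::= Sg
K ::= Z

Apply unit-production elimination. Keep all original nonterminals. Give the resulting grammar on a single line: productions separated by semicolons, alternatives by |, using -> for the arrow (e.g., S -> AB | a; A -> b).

S -> a | SK | Sg | ZZ | aa | ag | ga; K -> a | Sg | ZZ | ag | ga; W -> ga; Z -> a | ZZ | ga

Unit productions: K->Z, S->K, Z->W.
Unit pairs (A ⇒* B via units): (K,W), (K,Z), (S,K), (S,W), (S,Z), (Z,W).
S: inherits non-unit rules of {K, S, W, Z} → SK | Sg | ZZ | a | aa | ag | ga.
K: inherits non-unit rules of {K, W, Z} → Sg | ZZ | a | ag | ga.
W: inherits non-unit rules of {W} → ga.
Z: inherits non-unit rules of {W, Z} → ZZ | a | ga.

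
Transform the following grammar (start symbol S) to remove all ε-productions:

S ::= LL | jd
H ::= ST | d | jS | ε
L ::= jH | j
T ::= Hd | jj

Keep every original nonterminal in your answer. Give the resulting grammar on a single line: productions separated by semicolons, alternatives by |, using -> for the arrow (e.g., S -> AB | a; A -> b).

Nullable set: {H}.
Drop H -> ε.
L -> jH: H nullable, giving j | jH.
T -> Hd: H nullable, giving Hd | d.
Unchanged (no nullable symbols): S -> LL; S -> jd; H -> ST; H -> d; H -> jS; L -> j; T -> jj.

S -> LL | jd; H -> d | ST | jS; L -> j | jH; T -> d | Hd | jj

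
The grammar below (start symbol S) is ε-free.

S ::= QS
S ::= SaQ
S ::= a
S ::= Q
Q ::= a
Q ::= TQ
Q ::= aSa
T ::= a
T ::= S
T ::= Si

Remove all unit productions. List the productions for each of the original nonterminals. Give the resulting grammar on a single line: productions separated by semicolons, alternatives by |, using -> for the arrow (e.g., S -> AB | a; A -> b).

S -> a | QS | TQ | SaQ | aSa; Q -> a | TQ | aSa; T -> a | QS | Si | TQ | SaQ | aSa

Unit productions: S->Q, T->S.
Unit pairs (A ⇒* B via units): (S,Q), (T,Q), (T,S).
S: inherits non-unit rules of {Q, S} → QS | SaQ | TQ | a | aSa.
Q: inherits non-unit rules of {Q} → TQ | a | aSa.
T: inherits non-unit rules of {Q, S, T} → QS | SaQ | Si | TQ | a | aSa.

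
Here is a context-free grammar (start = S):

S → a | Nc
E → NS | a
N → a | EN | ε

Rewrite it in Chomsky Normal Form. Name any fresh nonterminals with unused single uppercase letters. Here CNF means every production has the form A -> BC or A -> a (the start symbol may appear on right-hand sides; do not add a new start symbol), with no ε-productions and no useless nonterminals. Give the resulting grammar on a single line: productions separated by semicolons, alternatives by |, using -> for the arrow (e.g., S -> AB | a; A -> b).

Nullable: {N}; after ε-elimination: S -> a | c | Nc; E -> S | a | NS; N -> E | a | EN.
After unit-elimination: S -> a | c | Nc; E -> a | c | NS | Nc; N -> a | c | EN | NS | Nc.
TERM: introduce A -> c and substitute in every rule of length ≥2.

S -> a | c | NA; A -> c; E -> a | c | NA | NS; N -> a | c | EN | NA | NS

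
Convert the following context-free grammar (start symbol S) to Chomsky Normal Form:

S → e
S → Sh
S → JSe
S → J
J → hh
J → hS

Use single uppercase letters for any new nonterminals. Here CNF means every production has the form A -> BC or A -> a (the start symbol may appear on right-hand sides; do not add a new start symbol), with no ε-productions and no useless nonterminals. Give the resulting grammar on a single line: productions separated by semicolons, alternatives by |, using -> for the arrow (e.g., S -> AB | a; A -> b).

No ε-productions.
After unit-elimination: S -> e | Sh | hS | hh | JSe; J -> hS | hh.
TERM: introduce B -> e, A -> h and substitute in every rule of length ≥2.
BIN: S -> JSB becomes S -> JC, C -> SB.

S -> e | AA | AS | JC | SA; A -> h; B -> e; C -> SB; J -> AA | AS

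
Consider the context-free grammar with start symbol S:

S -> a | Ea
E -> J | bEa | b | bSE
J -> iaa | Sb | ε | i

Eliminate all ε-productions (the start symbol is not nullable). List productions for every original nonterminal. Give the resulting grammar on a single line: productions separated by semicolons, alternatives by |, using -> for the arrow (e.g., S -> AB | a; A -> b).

Nullable set: {E, J}.
S -> Ea: E nullable, giving Ea | a.
E -> J: J nullable, giving J.
E -> bEa: E nullable, giving bEa | ba.
E -> bSE: E nullable, giving bS | bSE.
Drop J -> ε.
Unchanged (no nullable symbols): S -> a; E -> b; J -> Sb; J -> i; J -> iaa.

S -> a | Ea; E -> J | b | bS | ba | bEa | bSE; J -> i | Sb | iaa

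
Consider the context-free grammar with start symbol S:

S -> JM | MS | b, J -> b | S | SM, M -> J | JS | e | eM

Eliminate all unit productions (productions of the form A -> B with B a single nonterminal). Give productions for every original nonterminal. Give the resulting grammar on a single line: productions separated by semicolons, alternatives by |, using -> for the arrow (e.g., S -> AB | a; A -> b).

Unit productions: J->S, M->J.
Unit pairs (A ⇒* B via units): (J,S), (M,J), (M,S).
S: inherits non-unit rules of {S} → JM | MS | b.
J: inherits non-unit rules of {J, S} → JM | MS | SM | b.
M: inherits non-unit rules of {J, M, S} → JM | JS | MS | SM | b | e | eM.

S -> b | JM | MS; J -> b | JM | MS | SM; M -> b | e | JM | JS | MS | SM | eM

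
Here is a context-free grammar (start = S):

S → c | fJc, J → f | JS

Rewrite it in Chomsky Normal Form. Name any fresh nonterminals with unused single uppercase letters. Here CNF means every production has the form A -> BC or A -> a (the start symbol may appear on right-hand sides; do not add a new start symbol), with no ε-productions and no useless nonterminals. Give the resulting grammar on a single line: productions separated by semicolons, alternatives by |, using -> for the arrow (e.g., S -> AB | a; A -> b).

No ε-productions.
No unit productions to eliminate.
TERM: introduce B -> c, A -> f and substitute in every rule of length ≥2.
BIN: S -> AJB becomes S -> AC, C -> JB.

S -> c | AC; A -> f; B -> c; C -> JB; J -> f | JS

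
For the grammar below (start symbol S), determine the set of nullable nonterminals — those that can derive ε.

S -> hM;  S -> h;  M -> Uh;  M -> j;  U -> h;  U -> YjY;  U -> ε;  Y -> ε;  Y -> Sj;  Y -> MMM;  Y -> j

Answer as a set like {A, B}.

{U, Y}

Directly nullable (have an ε-rule): {U, Y}.
Not nullable: M, S — each has a terminal in every rule's right-hand side or depends on a non-nullable symbol.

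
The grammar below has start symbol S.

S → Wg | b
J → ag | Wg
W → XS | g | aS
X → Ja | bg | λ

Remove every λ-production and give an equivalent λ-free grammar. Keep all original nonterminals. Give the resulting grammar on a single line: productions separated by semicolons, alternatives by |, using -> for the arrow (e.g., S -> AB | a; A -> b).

Nullable set: {X}.
W -> XS: X nullable, giving S | XS.
Drop X -> λ.
Unchanged (no nullable symbols): S -> Wg; S -> b; J -> Wg; J -> ag; W -> aS; W -> g; X -> Ja; X -> bg.

S -> b | Wg; J -> Wg | ag; W -> S | g | XS | aS; X -> Ja | bg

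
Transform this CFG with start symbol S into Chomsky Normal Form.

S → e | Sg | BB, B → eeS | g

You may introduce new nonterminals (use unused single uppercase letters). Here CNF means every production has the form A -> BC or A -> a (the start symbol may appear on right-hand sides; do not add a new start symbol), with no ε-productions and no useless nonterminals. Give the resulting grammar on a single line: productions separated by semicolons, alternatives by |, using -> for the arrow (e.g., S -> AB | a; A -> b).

S -> e | BB | SC; A -> e; B -> g | AD; C -> g; D -> AS

No ε-productions.
No unit productions to eliminate.
TERM: introduce A -> e, C -> g and substitute in every rule of length ≥2.
BIN: B -> AAS becomes B -> AD, D -> AS.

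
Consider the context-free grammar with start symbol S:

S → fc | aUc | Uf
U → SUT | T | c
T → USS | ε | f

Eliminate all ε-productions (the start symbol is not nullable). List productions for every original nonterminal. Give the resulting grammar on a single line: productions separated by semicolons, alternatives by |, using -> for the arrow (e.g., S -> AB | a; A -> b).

Nullable set: {T, U}.
S -> Uf: U nullable, giving Uf | f.
S -> aUc: U nullable, giving aUc | ac.
Drop T -> ε.
T -> USS: U nullable, giving SS | USS.
U -> SUT: U, T nullable, giving S | ST | SU | SUT.
U -> T: T nullable, giving T.
Unchanged (no nullable symbols): S -> fc; T -> f; U -> c.

S -> f | Uf | ac | fc | aUc; T -> f | SS | USS; U -> S | T | c | ST | SU | SUT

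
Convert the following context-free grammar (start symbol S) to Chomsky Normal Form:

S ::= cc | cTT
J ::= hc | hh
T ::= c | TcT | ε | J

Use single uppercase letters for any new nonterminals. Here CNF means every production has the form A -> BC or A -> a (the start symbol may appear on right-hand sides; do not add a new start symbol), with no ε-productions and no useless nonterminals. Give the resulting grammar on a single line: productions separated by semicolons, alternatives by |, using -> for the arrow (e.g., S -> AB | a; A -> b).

Nullable: {T}; after ε-elimination: S -> c | cT | cc | cTT; J -> hc | hh; T -> J | c | Tc | cT | TcT.
After unit-elimination: S -> c | cT | cc | cTT; J -> hc | hh; T -> c | Tc | cT | hc | hh | TcT.
TERM: introduce B -> c, A -> h and substitute in every rule of length ≥2.
BIN: S -> BTT becomes S -> BC, C -> TT; T -> TBT becomes T -> TD, D -> BT.
Drop unreachable/unproductive: J.

S -> c | BB | BC | BT; A -> h; B -> c; C -> TT; D -> BT; T -> c | AA | AB | BT | TB | TD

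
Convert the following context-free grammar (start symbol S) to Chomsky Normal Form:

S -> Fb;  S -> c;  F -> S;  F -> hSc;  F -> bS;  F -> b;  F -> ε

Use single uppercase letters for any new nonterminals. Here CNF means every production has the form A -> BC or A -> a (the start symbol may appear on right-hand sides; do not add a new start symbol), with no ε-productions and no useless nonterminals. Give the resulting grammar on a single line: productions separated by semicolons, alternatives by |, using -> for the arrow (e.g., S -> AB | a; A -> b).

S -> b | c | FA; A -> b; B -> h; C -> c; D -> SC; F -> b | c | AS | BD | FA

Nullable: {F}; after ε-elimination: S -> b | c | Fb; F -> S | b | bS | hSc.
After unit-elimination: S -> b | c | Fb; F -> b | c | Fb | bS | hSc.
TERM: introduce A -> b, C -> c, B -> h and substitute in every rule of length ≥2.
BIN: F -> BSC becomes F -> BD, D -> SC.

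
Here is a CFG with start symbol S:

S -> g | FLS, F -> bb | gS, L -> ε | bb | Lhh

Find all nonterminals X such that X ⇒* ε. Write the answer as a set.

Directly nullable (have an ε-rule): {L}.
Not nullable: F, S — each has a terminal in every rule's right-hand side or depends on a non-nullable symbol.

{L}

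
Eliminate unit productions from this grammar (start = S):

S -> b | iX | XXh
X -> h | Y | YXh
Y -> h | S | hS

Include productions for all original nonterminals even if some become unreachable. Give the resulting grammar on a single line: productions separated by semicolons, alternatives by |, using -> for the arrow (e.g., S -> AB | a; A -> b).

S -> b | iX | XXh; X -> b | h | hS | iX | XXh | YXh; Y -> b | h | hS | iX | XXh

Unit productions: X->Y, Y->S.
Unit pairs (A ⇒* B via units): (X,S), (X,Y), (Y,S).
S: inherits non-unit rules of {S} → XXh | b | iX.
X: inherits non-unit rules of {S, X, Y} → XXh | YXh | b | h | hS | iX.
Y: inherits non-unit rules of {S, Y} → XXh | b | h | hS | iX.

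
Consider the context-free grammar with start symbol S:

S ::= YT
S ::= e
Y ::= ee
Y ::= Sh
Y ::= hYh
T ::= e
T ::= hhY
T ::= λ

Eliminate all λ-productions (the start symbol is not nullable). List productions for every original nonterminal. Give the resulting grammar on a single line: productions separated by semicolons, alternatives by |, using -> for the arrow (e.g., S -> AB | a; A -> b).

S -> Y | e | YT; T -> e | hhY; Y -> Sh | ee | hYh

Nullable set: {T}.
S -> YT: T nullable, giving Y | YT.
Drop T -> λ.
Unchanged (no nullable symbols): S -> e; T -> e; T -> hhY; Y -> Sh; Y -> ee; Y -> hYh.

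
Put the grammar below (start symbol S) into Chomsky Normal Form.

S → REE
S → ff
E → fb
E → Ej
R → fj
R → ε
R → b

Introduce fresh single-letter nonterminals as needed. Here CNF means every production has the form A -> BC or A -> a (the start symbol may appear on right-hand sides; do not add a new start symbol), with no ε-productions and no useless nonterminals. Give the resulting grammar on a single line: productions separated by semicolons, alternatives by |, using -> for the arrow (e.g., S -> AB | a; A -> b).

Nullable: {R}; after ε-elimination: S -> EE | ff | REE; E -> Ej | fb; R -> b | fj.
No unit productions to eliminate.
TERM: introduce C -> b, B -> f, A -> j and substitute in every rule of length ≥2.
BIN: S -> REE becomes S -> RD, D -> EE.

S -> BB | EE | RD; A -> j; B -> f; C -> b; D -> EE; E -> BC | EA; R -> b | BA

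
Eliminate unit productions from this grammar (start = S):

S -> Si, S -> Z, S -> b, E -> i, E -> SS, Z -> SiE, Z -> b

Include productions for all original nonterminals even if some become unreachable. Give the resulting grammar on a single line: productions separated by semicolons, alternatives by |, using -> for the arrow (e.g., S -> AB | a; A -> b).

Unit productions: S->Z.
Unit pairs (A ⇒* B via units): (S,Z).
S: inherits non-unit rules of {S, Z} → Si | SiE | b.
E: inherits non-unit rules of {E} → SS | i.
Z: inherits non-unit rules of {Z} → SiE | b.

S -> b | Si | SiE; E -> i | SS; Z -> b | SiE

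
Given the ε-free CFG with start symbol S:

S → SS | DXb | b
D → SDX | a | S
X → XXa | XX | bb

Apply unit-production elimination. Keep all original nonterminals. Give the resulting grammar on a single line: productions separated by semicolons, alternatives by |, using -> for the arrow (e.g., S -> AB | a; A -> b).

S -> b | SS | DXb; D -> a | b | SS | DXb | SDX; X -> XX | bb | XXa

Unit productions: D->S.
Unit pairs (A ⇒* B via units): (D,S).
S: inherits non-unit rules of {S} → DXb | SS | b.
D: inherits non-unit rules of {D, S} → DXb | SDX | SS | a | b.
X: inherits non-unit rules of {X} → XX | XXa | bb.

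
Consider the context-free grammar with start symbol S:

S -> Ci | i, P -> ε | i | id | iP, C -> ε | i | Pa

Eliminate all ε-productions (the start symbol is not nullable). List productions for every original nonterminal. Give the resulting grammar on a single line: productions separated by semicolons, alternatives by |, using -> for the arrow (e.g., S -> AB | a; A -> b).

Nullable set: {C, P}.
S -> Ci: C nullable, giving Ci | i.
Drop C -> ε.
C -> Pa: P nullable, giving Pa | a.
Drop P -> ε.
P -> iP: P nullable, giving i | iP.
Unchanged (no nullable symbols): S -> i; C -> i; P -> i; P -> id.

S -> i | Ci; C -> a | i | Pa; P -> i | iP | id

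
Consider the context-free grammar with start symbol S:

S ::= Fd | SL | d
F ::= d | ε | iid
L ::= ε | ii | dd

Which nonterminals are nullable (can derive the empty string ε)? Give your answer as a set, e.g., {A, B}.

{F, L}

Directly nullable (have an ε-rule): {F, L}.
Not nullable: S — each has a terminal in every rule's right-hand side or depends on a non-nullable symbol.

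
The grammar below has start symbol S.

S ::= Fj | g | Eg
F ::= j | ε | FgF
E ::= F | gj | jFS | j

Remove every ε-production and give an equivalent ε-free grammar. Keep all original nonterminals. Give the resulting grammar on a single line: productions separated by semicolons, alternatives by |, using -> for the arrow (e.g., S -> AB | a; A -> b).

S -> g | j | Eg | Fj; E -> F | j | gj | jS | jFS; F -> g | j | Fg | gF | FgF

Nullable set: {E, F}.
S -> Eg: E nullable, giving Eg | g.
S -> Fj: F nullable, giving Fj | j.
E -> F: F nullable, giving F.
E -> jFS: F nullable, giving jFS | jS.
Drop F -> ε.
F -> FgF: F, F nullable, giving Fg | FgF | g | gF.
Unchanged (no nullable symbols): S -> g; E -> gj; E -> j; F -> j.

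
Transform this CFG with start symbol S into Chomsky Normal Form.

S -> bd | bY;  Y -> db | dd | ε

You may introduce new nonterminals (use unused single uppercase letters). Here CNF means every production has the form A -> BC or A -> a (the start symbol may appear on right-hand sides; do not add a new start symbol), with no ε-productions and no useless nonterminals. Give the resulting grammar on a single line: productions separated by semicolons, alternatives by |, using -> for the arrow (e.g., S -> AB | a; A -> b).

S -> b | AB | AY; A -> b; B -> d; Y -> BA | BB

Nullable: {Y}; after ε-elimination: S -> b | bY | bd; Y -> db | dd.
No unit productions to eliminate.
TERM: introduce A -> b, B -> d and substitute in every rule of length ≥2.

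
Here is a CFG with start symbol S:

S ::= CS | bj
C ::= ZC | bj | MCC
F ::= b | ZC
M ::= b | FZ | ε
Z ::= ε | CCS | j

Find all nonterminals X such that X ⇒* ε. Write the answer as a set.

Directly nullable (have an ε-rule): {M, Z}.
Not nullable: C, F, S — each has a terminal in every rule's right-hand side or depends on a non-nullable symbol.

{M, Z}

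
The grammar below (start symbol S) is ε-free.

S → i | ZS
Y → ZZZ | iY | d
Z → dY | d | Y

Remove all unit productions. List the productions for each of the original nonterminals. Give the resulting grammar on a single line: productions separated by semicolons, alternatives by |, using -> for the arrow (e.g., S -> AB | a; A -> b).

Unit productions: Z->Y.
Unit pairs (A ⇒* B via units): (Z,Y).
S: inherits non-unit rules of {S} → ZS | i.
Y: inherits non-unit rules of {Y} → ZZZ | d | iY.
Z: inherits non-unit rules of {Y, Z} → ZZZ | d | dY | iY.

S -> i | ZS; Y -> d | iY | ZZZ; Z -> d | dY | iY | ZZZ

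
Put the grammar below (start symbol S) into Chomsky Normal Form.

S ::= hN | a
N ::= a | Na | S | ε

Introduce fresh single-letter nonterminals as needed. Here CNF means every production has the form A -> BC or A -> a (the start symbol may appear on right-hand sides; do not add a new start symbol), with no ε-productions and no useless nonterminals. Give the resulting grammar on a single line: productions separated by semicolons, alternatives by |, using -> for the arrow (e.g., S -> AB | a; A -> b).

S -> a | h | BN; A -> a; B -> h; N -> a | h | BN | NA

Nullable: {N}; after ε-elimination: S -> a | h | hN; N -> S | a | Na.
After unit-elimination: S -> a | h | hN; N -> a | h | Na | hN.
TERM: introduce A -> a, B -> h and substitute in every rule of length ≥2.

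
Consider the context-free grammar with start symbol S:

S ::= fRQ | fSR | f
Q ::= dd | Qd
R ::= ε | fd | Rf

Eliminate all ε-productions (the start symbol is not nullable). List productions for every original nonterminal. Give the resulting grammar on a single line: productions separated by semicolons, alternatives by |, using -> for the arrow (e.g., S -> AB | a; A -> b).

Nullable set: {R}.
S -> fRQ: R nullable, giving fQ | fRQ.
S -> fSR: R nullable, giving fS | fSR.
Drop R -> ε.
R -> Rf: R nullable, giving Rf | f.
Unchanged (no nullable symbols): S -> f; Q -> Qd; Q -> dd; R -> fd.

S -> f | fQ | fS | fRQ | fSR; Q -> Qd | dd; R -> f | Rf | fd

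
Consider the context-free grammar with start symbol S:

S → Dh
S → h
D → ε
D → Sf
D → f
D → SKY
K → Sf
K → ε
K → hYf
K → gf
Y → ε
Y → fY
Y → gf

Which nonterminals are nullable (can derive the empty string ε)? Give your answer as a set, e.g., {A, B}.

Directly nullable (have an ε-rule): {D, K, Y}.
Not nullable: S — each has a terminal in every rule's right-hand side or depends on a non-nullable symbol.

{D, K, Y}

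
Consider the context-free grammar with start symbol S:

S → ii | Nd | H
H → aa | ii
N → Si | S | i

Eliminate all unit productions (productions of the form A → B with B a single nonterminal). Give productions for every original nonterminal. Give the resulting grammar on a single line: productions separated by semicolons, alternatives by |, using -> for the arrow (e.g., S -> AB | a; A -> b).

S -> Nd | aa | ii; H -> aa | ii; N -> i | Nd | Si | aa | ii

Unit productions: N->S, S->H.
Unit pairs (A ⇒* B via units): (N,H), (N,S), (S,H).
S: inherits non-unit rules of {H, S} → Nd | aa | ii.
H: inherits non-unit rules of {H} → aa | ii.
N: inherits non-unit rules of {H, N, S} → Nd | Si | aa | i | ii.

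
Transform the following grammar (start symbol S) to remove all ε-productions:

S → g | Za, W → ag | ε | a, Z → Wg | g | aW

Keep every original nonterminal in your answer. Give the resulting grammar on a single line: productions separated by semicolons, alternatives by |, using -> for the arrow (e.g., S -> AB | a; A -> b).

S -> g | Za; W -> a | ag; Z -> a | g | Wg | aW

Nullable set: {W}.
Drop W -> ε.
Z -> Wg: W nullable, giving Wg | g.
Z -> aW: W nullable, giving a | aW.
Unchanged (no nullable symbols): S -> Za; S -> g; W -> a; W -> ag; Z -> g.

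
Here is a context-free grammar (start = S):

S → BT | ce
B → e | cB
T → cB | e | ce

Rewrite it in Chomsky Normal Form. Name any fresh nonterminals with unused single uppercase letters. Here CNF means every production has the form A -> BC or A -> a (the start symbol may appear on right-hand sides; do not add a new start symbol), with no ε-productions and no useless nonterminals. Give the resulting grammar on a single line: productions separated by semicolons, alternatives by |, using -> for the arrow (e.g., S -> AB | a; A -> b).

S -> AC | BT; A -> c; B -> e | AB; C -> e; T -> e | AB | AC

No ε-productions.
No unit productions to eliminate.
TERM: introduce A -> c, C -> e and substitute in every rule of length ≥2.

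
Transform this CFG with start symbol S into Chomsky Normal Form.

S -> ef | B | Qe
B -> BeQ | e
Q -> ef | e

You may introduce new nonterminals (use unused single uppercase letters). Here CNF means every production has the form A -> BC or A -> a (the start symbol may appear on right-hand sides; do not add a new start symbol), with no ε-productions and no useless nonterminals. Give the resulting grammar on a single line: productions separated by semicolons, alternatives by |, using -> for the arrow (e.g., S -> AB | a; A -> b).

No ε-productions.
After unit-elimination: S -> e | Qe | ef | BeQ; B -> e | BeQ; Q -> e | ef.
TERM: introduce A -> e, C -> f and substitute in every rule of length ≥2.
BIN: B -> BAQ becomes B -> BD, D -> AQ; S -> BAQ becomes S -> BE, E -> AQ.

S -> e | AC | BE | QA; A -> e; B -> e | BD; C -> f; D -> AQ; E -> AQ; Q -> e | AC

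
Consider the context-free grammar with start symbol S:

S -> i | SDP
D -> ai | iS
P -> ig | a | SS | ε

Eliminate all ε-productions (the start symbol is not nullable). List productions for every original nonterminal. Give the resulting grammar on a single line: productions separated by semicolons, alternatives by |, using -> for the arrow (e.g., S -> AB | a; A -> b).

S -> i | SD | SDP; D -> ai | iS; P -> a | SS | ig

Nullable set: {P}.
S -> SDP: P nullable, giving SD | SDP.
Drop P -> ε.
Unchanged (no nullable symbols): S -> i; D -> ai; D -> iS; P -> SS; P -> a; P -> ig.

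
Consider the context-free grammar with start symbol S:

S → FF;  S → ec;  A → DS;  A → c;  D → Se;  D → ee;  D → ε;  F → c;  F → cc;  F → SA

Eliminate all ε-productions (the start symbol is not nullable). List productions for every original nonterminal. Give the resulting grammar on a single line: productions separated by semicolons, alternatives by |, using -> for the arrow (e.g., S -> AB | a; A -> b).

Nullable set: {D}.
A -> DS: D nullable, giving DS | S.
Drop D -> ε.
Unchanged (no nullable symbols): S -> FF; S -> ec; A -> c; D -> Se; D -> ee; F -> SA; F -> c; F -> cc.

S -> FF | ec; A -> S | c | DS; D -> Se | ee; F -> c | SA | cc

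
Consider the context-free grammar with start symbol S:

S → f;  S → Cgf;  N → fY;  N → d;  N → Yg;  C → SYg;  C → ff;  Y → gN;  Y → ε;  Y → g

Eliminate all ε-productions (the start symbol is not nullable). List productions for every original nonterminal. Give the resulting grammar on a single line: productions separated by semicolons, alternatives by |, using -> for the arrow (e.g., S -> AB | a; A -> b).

S -> f | Cgf; C -> Sg | ff | SYg; N -> d | f | g | Yg | fY; Y -> g | gN

Nullable set: {Y}.
C -> SYg: Y nullable, giving SYg | Sg.
N -> Yg: Y nullable, giving Yg | g.
N -> fY: Y nullable, giving f | fY.
Drop Y -> ε.
Unchanged (no nullable symbols): S -> Cgf; S -> f; C -> ff; N -> d; Y -> g; Y -> gN.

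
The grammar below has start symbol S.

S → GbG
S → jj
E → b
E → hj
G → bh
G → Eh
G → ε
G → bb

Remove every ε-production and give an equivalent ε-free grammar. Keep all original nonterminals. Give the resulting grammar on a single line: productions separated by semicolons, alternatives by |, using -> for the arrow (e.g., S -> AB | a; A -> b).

S -> b | Gb | bG | jj | GbG; E -> b | hj; G -> Eh | bb | bh

Nullable set: {G}.
S -> GbG: G, G nullable, giving Gb | GbG | b | bG.
Drop G -> ε.
Unchanged (no nullable symbols): S -> jj; E -> b; E -> hj; G -> Eh; G -> bb; G -> bh.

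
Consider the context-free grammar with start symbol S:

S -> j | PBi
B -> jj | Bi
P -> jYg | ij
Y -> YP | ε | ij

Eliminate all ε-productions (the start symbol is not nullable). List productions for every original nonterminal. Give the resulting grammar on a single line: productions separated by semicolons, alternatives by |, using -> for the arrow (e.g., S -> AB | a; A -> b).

Nullable set: {Y}.
P -> jYg: Y nullable, giving jYg | jg.
Drop Y -> ε.
Y -> YP: Y nullable, giving P | YP.
Unchanged (no nullable symbols): S -> PBi; S -> j; B -> Bi; B -> jj; P -> ij; Y -> ij.

S -> j | PBi; B -> Bi | jj; P -> ij | jg | jYg; Y -> P | YP | ij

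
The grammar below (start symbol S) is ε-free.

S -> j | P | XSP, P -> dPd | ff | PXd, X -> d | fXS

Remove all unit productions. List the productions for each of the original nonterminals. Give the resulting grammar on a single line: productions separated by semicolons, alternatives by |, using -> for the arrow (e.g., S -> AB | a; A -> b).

S -> j | ff | PXd | XSP | dPd; P -> ff | PXd | dPd; X -> d | fXS

Unit productions: S->P.
Unit pairs (A ⇒* B via units): (S,P).
S: inherits non-unit rules of {P, S} → PXd | XSP | dPd | ff | j.
P: inherits non-unit rules of {P} → PXd | dPd | ff.
X: inherits non-unit rules of {X} → d | fXS.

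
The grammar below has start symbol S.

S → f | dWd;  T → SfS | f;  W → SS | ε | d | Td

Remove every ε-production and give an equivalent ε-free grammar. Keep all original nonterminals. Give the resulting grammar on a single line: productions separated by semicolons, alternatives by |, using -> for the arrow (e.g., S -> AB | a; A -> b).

S -> f | dd | dWd; T -> f | SfS; W -> d | SS | Td

Nullable set: {W}.
S -> dWd: W nullable, giving dWd | dd.
Drop W -> ε.
Unchanged (no nullable symbols): S -> f; T -> SfS; T -> f; W -> SS; W -> Td; W -> d.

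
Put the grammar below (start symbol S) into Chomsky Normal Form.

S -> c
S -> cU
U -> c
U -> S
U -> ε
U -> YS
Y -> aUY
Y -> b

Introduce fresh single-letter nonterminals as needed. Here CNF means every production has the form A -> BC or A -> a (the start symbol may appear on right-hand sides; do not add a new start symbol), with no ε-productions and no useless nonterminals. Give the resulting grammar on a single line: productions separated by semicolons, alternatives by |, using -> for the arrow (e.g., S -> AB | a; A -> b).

S -> c | AU; A -> c; B -> a; C -> UY; U -> c | AU | YS; Y -> b | BC | BY

Nullable: {U}; after ε-elimination: S -> c | cU; U -> S | c | YS; Y -> b | aY | aUY.
After unit-elimination: S -> c | cU; U -> c | YS | cU; Y -> b | aY | aUY.
TERM: introduce B -> a, A -> c and substitute in every rule of length ≥2.
BIN: Y -> BUY becomes Y -> BC, C -> UY.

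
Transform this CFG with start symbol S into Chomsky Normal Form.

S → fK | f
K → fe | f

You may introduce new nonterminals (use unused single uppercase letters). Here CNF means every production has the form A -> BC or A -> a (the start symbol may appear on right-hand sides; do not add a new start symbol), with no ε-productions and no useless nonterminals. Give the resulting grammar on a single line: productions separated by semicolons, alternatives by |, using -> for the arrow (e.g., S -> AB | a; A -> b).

S -> f | AK; A -> f; B -> e; K -> f | AB

No ε-productions.
No unit productions to eliminate.
TERM: introduce B -> e, A -> f and substitute in every rule of length ≥2.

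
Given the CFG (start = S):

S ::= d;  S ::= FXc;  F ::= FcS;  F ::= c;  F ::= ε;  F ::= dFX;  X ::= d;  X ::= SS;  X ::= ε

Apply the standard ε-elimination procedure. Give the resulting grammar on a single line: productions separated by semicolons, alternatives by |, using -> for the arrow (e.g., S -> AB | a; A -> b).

S -> c | d | Fc | Xc | FXc; F -> c | d | cS | dF | dX | FcS | dFX; X -> d | SS

Nullable set: {F, X}.
S -> FXc: F, X nullable, giving FXc | Fc | Xc | c.
Drop F -> ε.
F -> FcS: F nullable, giving FcS | cS.
F -> dFX: F, X nullable, giving d | dF | dFX | dX.
Drop X -> ε.
Unchanged (no nullable symbols): S -> d; F -> c; X -> SS; X -> d.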